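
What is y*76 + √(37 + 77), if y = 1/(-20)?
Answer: -19/5 + √114 ≈ 6.8771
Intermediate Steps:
y = -1/20 ≈ -0.050000
y*76 + √(37 + 77) = -1/20*76 + √(37 + 77) = -19/5 + √114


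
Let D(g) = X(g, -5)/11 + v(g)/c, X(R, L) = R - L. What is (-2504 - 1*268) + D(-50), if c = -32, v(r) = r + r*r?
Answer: -502067/176 ≈ -2852.7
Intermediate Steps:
v(r) = r + r²
D(g) = 5/11 + g/11 - g*(1 + g)/32 (D(g) = (g - 1*(-5))/11 + (g*(1 + g))/(-32) = (g + 5)*(1/11) + (g*(1 + g))*(-1/32) = (5 + g)*(1/11) - g*(1 + g)/32 = (5/11 + g/11) - g*(1 + g)/32 = 5/11 + g/11 - g*(1 + g)/32)
(-2504 - 1*268) + D(-50) = (-2504 - 1*268) + (5/11 - 1/32*(-50)² + (21/352)*(-50)) = (-2504 - 268) + (5/11 - 1/32*2500 - 525/176) = -2772 + (5/11 - 625/8 - 525/176) = -2772 - 14195/176 = -502067/176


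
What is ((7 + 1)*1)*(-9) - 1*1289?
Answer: -1361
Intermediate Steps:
((7 + 1)*1)*(-9) - 1*1289 = (8*1)*(-9) - 1289 = 8*(-9) - 1289 = -72 - 1289 = -1361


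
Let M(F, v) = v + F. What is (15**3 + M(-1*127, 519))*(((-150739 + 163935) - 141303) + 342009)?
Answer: 805768834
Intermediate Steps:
M(F, v) = F + v
(15**3 + M(-1*127, 519))*(((-150739 + 163935) - 141303) + 342009) = (15**3 + (-1*127 + 519))*(((-150739 + 163935) - 141303) + 342009) = (3375 + (-127 + 519))*((13196 - 141303) + 342009) = (3375 + 392)*(-128107 + 342009) = 3767*213902 = 805768834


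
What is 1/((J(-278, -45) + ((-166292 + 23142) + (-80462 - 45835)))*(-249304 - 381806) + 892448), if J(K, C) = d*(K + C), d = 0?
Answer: 1/170051588618 ≈ 5.8806e-12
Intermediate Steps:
J(K, C) = 0 (J(K, C) = 0*(K + C) = 0*(C + K) = 0)
1/((J(-278, -45) + ((-166292 + 23142) + (-80462 - 45835)))*(-249304 - 381806) + 892448) = 1/((0 + ((-166292 + 23142) + (-80462 - 45835)))*(-249304 - 381806) + 892448) = 1/((0 + (-143150 - 126297))*(-631110) + 892448) = 1/((0 - 269447)*(-631110) + 892448) = 1/(-269447*(-631110) + 892448) = 1/(170050696170 + 892448) = 1/170051588618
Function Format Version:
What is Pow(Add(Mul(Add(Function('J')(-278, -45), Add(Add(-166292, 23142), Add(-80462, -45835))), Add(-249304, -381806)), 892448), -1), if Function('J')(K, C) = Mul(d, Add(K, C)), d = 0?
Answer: Rational(1, 170051588618) ≈ 5.8806e-12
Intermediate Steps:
Function('J')(K, C) = 0 (Function('J')(K, C) = Mul(0, Add(K, C)) = Mul(0, Add(C, K)) = 0)
Pow(Add(Mul(Add(Function('J')(-278, -45), Add(Add(-166292, 23142), Add(-80462, -45835))), Add(-249304, -381806)), 892448), -1) = Pow(Add(Mul(Add(0, Add(Add(-166292, 23142), Add(-80462, -45835))), Add(-249304, -381806)), 892448), -1) = Pow(Add(Mul(Add(0, Add(-143150, -126297)), -631110), 892448), -1) = Pow(Add(Mul(Add(0, -269447), -631110), 892448), -1) = Pow(Add(Mul(-269447, -631110), 892448), -1) = Pow(Add(170050696170, 892448), -1) = Pow(170051588618, -1) = Rational(1, 170051588618)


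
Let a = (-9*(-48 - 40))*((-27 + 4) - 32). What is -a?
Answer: 43560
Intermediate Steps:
a = -43560 (a = (-9*(-88))*(-23 - 32) = 792*(-55) = -43560)
-a = -1*(-43560) = 43560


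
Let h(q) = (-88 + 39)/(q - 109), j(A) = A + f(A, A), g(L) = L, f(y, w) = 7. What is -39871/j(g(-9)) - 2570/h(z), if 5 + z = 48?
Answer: 1614439/98 ≈ 16474.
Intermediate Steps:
z = 43 (z = -5 + 48 = 43)
j(A) = 7 + A (j(A) = A + 7 = 7 + A)
h(q) = -49/(-109 + q)
-39871/j(g(-9)) - 2570/h(z) = -39871/(7 - 9) - 2570/((-49/(-109 + 43))) = -39871/(-2) - 2570/((-49/(-66))) = -39871*(-1/2) - 2570/((-49*(-1/66))) = 39871/2 - 2570/49/66 = 39871/2 - 2570*66/49 = 39871/2 - 169620/49 = 1614439/98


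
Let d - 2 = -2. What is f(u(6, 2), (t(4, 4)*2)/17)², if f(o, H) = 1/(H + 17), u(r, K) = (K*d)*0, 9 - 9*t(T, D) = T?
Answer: 23409/6817321 ≈ 0.0034338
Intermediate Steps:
d = 0 (d = 2 - 2 = 0)
t(T, D) = 1 - T/9
u(r, K) = 0 (u(r, K) = (K*0)*0 = 0*0 = 0)
f(o, H) = 1/(17 + H)
f(u(6, 2), (t(4, 4)*2)/17)² = (1/(17 + ((1 - ⅑*4)*2)/17))² = (1/(17 + ((1 - 4/9)*2)*(1/17)))² = (1/(17 + ((5/9)*2)*(1/17)))² = (1/(17 + (10/9)*(1/17)))² = (1/(17 + 10/153))² = (1/(2611/153))² = (153/2611)² = 23409/6817321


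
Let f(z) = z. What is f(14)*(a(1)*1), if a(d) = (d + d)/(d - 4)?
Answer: -28/3 ≈ -9.3333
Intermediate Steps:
a(d) = 2*d/(-4 + d) (a(d) = (2*d)/(-4 + d) = 2*d/(-4 + d))
f(14)*(a(1)*1) = 14*((2*1/(-4 + 1))*1) = 14*((2*1/(-3))*1) = 14*((2*1*(-⅓))*1) = 14*(-⅔*1) = 14*(-⅔) = -28/3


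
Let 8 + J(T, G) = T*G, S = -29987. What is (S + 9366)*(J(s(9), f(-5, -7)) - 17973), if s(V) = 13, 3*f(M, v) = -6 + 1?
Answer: 1113698968/3 ≈ 3.7123e+8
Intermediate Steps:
f(M, v) = -5/3 (f(M, v) = (-6 + 1)/3 = (⅓)*(-5) = -5/3)
J(T, G) = -8 + G*T (J(T, G) = -8 + T*G = -8 + G*T)
(S + 9366)*(J(s(9), f(-5, -7)) - 17973) = (-29987 + 9366)*((-8 - 5/3*13) - 17973) = -20621*((-8 - 65/3) - 17973) = -20621*(-89/3 - 17973) = -20621*(-54008/3) = 1113698968/3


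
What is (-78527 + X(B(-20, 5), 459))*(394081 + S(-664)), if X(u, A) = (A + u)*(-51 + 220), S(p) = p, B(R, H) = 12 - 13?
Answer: -442594125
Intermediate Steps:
B(R, H) = -1
X(u, A) = 169*A + 169*u (X(u, A) = (A + u)*169 = 169*A + 169*u)
(-78527 + X(B(-20, 5), 459))*(394081 + S(-664)) = (-78527 + (169*459 + 169*(-1)))*(394081 - 664) = (-78527 + (77571 - 169))*393417 = (-78527 + 77402)*393417 = -1125*393417 = -442594125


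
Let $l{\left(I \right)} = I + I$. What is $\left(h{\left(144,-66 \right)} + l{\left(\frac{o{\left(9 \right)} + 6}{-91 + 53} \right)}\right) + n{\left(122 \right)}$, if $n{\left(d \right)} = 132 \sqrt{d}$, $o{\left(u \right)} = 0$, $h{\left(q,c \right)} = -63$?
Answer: $- \frac{1203}{19} + 132 \sqrt{122} \approx 1394.7$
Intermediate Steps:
$l{\left(I \right)} = 2 I$
$\left(h{\left(144,-66 \right)} + l{\left(\frac{o{\left(9 \right)} + 6}{-91 + 53} \right)}\right) + n{\left(122 \right)} = \left(-63 + 2 \frac{0 + 6}{-91 + 53}\right) + 132 \sqrt{122} = \left(-63 + 2 \frac{6}{-38}\right) + 132 \sqrt{122} = \left(-63 + 2 \cdot 6 \left(- \frac{1}{38}\right)\right) + 132 \sqrt{122} = \left(-63 + 2 \left(- \frac{3}{19}\right)\right) + 132 \sqrt{122} = \left(-63 - \frac{6}{19}\right) + 132 \sqrt{122} = - \frac{1203}{19} + 132 \sqrt{122}$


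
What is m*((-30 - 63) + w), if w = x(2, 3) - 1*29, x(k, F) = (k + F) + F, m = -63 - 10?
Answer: 8322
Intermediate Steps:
m = -73
x(k, F) = k + 2*F (x(k, F) = (F + k) + F = k + 2*F)
w = -21 (w = (2 + 2*3) - 1*29 = (2 + 6) - 29 = 8 - 29 = -21)
m*((-30 - 63) + w) = -73*((-30 - 63) - 21) = -73*(-93 - 21) = -73*(-114) = 8322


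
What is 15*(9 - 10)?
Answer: -15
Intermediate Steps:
15*(9 - 10) = 15*(-1) = -15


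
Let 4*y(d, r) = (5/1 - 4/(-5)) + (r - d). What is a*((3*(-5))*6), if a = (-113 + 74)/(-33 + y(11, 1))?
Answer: -23400/227 ≈ -103.08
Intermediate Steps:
y(d, r) = 29/20 - d/4 + r/4 (y(d, r) = ((5/1 - 4/(-5)) + (r - d))/4 = ((5*1 - 4*(-⅕)) + (r - d))/4 = ((5 + ⅘) + (r - d))/4 = (29/5 + (r - d))/4 = (29/5 + r - d)/4 = 29/20 - d/4 + r/4)
a = 260/227 (a = (-113 + 74)/(-33 + (29/20 - ¼*11 + (¼)*1)) = -39/(-33 + (29/20 - 11/4 + ¼)) = -39/(-33 - 21/20) = -39/(-681/20) = -39*(-20/681) = 260/227 ≈ 1.1454)
a*((3*(-5))*6) = 260*((3*(-5))*6)/227 = 260*(-15*6)/227 = (260/227)*(-90) = -23400/227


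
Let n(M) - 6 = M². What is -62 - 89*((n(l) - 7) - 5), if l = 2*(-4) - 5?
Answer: -14569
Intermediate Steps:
l = -13 (l = -8 - 5 = -13)
n(M) = 6 + M²
-62 - 89*((n(l) - 7) - 5) = -62 - 89*(((6 + (-13)²) - 7) - 5) = -62 - 89*(((6 + 169) - 7) - 5) = -62 - 89*((175 - 7) - 5) = -62 - 89*(168 - 5) = -62 - 89*163 = -62 - 14507 = -14569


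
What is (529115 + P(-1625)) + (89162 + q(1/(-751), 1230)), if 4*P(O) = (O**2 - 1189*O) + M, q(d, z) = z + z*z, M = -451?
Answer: 13101927/4 ≈ 3.2755e+6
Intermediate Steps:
q(d, z) = z + z**2
P(O) = -451/4 - 1189*O/4 + O**2/4 (P(O) = ((O**2 - 1189*O) - 451)/4 = (-451 + O**2 - 1189*O)/4 = -451/4 - 1189*O/4 + O**2/4)
(529115 + P(-1625)) + (89162 + q(1/(-751), 1230)) = (529115 + (-451/4 - 1189/4*(-1625) + (1/4)*(-1625)**2)) + (89162 + 1230*(1 + 1230)) = (529115 + (-451/4 + 1932125/4 + (1/4)*2640625)) + (89162 + 1230*1231) = (529115 + (-451/4 + 1932125/4 + 2640625/4)) + (89162 + 1514130) = (529115 + 4572299/4) + 1603292 = 6688759/4 + 1603292 = 13101927/4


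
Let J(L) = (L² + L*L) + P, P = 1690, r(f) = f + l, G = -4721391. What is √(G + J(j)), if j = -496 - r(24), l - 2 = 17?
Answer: 3*I*√459851 ≈ 2034.4*I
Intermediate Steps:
l = 19 (l = 2 + 17 = 19)
r(f) = 19 + f (r(f) = f + 19 = 19 + f)
j = -539 (j = -496 - (19 + 24) = -496 - 1*43 = -496 - 43 = -539)
J(L) = 1690 + 2*L² (J(L) = (L² + L*L) + 1690 = (L² + L²) + 1690 = 2*L² + 1690 = 1690 + 2*L²)
√(G + J(j)) = √(-4721391 + (1690 + 2*(-539)²)) = √(-4721391 + (1690 + 2*290521)) = √(-4721391 + (1690 + 581042)) = √(-4721391 + 582732) = √(-4138659) = 3*I*√459851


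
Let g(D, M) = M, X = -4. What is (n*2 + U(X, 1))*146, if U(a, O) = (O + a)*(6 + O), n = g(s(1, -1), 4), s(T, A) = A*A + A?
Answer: -1898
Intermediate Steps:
s(T, A) = A + A**2 (s(T, A) = A**2 + A = A + A**2)
n = 4
U(a, O) = (6 + O)*(O + a)
(n*2 + U(X, 1))*146 = (4*2 + (1**2 + 6*1 + 6*(-4) + 1*(-4)))*146 = (8 + (1 + 6 - 24 - 4))*146 = (8 - 21)*146 = -13*146 = -1898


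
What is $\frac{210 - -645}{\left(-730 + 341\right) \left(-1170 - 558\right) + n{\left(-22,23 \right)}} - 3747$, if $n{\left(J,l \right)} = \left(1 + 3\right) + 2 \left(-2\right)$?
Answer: $- \frac{279855841}{74688} \approx -3747.0$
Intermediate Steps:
$n{\left(J,l \right)} = 0$ ($n{\left(J,l \right)} = 4 - 4 = 0$)
$\frac{210 - -645}{\left(-730 + 341\right) \left(-1170 - 558\right) + n{\left(-22,23 \right)}} - 3747 = \frac{210 - -645}{\left(-730 + 341\right) \left(-1170 - 558\right) + 0} - 3747 = \frac{210 + 645}{\left(-389\right) \left(-1728\right) + 0} - 3747 = \frac{855}{672192 + 0} - 3747 = \frac{855}{672192} - 3747 = 855 \cdot \frac{1}{672192} - 3747 = \frac{95}{74688} - 3747 = - \frac{279855841}{74688}$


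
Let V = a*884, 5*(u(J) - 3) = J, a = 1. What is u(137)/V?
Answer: 38/1105 ≈ 0.034389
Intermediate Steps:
u(J) = 3 + J/5
V = 884 (V = 1*884 = 884)
u(137)/V = (3 + (⅕)*137)/884 = (3 + 137/5)*(1/884) = (152/5)*(1/884) = 38/1105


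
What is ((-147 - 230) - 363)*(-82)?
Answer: 60680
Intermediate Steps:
((-147 - 230) - 363)*(-82) = (-377 - 363)*(-82) = -740*(-82) = 60680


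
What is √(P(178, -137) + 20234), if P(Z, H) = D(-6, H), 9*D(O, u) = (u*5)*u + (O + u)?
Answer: 52*√102/3 ≈ 175.06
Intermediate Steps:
D(O, u) = O/9 + u/9 + 5*u²/9 (D(O, u) = ((u*5)*u + (O + u))/9 = ((5*u)*u + (O + u))/9 = (5*u² + (O + u))/9 = (O + u + 5*u²)/9 = O/9 + u/9 + 5*u²/9)
P(Z, H) = -⅔ + H/9 + 5*H²/9 (P(Z, H) = (⅑)*(-6) + H/9 + 5*H²/9 = -⅔ + H/9 + 5*H²/9)
√(P(178, -137) + 20234) = √((-⅔ + (⅑)*(-137) + (5/9)*(-137)²) + 20234) = √((-⅔ - 137/9 + (5/9)*18769) + 20234) = √((-⅔ - 137/9 + 93845/9) + 20234) = √(31234/3 + 20234) = √(91936/3) = 52*√102/3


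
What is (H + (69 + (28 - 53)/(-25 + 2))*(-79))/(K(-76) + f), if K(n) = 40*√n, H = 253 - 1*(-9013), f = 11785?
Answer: 40431978/127887199 - 274464*I*√19/127887199 ≈ 0.31615 - 0.0093548*I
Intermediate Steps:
H = 9266 (H = 253 + 9013 = 9266)
(H + (69 + (28 - 53)/(-25 + 2))*(-79))/(K(-76) + f) = (9266 + (69 + (28 - 53)/(-25 + 2))*(-79))/(40*√(-76) + 11785) = (9266 + (69 - 25/(-23))*(-79))/(40*(2*I*√19) + 11785) = (9266 + (69 - 25*(-1/23))*(-79))/(80*I*√19 + 11785) = (9266 + (69 + 25/23)*(-79))/(11785 + 80*I*√19) = (9266 + (1612/23)*(-79))/(11785 + 80*I*√19) = (9266 - 127348/23)/(11785 + 80*I*√19) = 85770/(23*(11785 + 80*I*√19))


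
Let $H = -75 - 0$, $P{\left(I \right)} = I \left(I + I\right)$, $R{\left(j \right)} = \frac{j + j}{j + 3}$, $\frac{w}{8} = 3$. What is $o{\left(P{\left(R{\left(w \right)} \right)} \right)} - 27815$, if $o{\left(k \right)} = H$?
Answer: $-27890$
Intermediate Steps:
$w = 24$ ($w = 8 \cdot 3 = 24$)
$R{\left(j \right)} = \frac{2 j}{3 + j}$
$P{\left(I \right)} = 2 I^{2}$ ($P{\left(I \right)} = I 2 I = 2 I^{2}$)
$H = -75$ ($H = -75 + 0 = -75$)
$o{\left(k \right)} = -75$
$o{\left(P{\left(R{\left(w \right)} \right)} \right)} - 27815 = -75 - 27815 = -27890$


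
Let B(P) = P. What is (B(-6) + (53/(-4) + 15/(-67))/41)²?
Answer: 4835672521/120736144 ≈ 40.052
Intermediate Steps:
(B(-6) + (53/(-4) + 15/(-67))/41)² = (-6 + (53/(-4) + 15/(-67))/41)² = (-6 + (53*(-¼) + 15*(-1/67))*(1/41))² = (-6 + (-53/4 - 15/67)*(1/41))² = (-6 - 3611/268*1/41)² = (-6 - 3611/10988)² = (-69539/10988)² = 4835672521/120736144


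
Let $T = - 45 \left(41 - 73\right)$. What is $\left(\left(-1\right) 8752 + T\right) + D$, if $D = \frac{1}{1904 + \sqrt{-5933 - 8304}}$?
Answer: $- \frac{26611678432}{3639453} - \frac{i \sqrt{14237}}{3639453} \approx -7312.0 - 3.2785 \cdot 10^{-5} i$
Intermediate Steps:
$T = 1440$ ($T = \left(-45\right) \left(-32\right) = 1440$)
$D = \frac{1}{1904 + i \sqrt{14237}}$ ($D = \frac{1}{1904 + \sqrt{-14237}} = \frac{1}{1904 + i \sqrt{14237}} \approx 0.00052316 - 3.2785 \cdot 10^{-5} i$)
$\left(\left(-1\right) 8752 + T\right) + D = \left(\left(-1\right) 8752 + 1440\right) + \left(\frac{1904}{3639453} - \frac{i \sqrt{14237}}{3639453}\right) = \left(-8752 + 1440\right) + \left(\frac{1904}{3639453} - \frac{i \sqrt{14237}}{3639453}\right) = -7312 + \left(\frac{1904}{3639453} - \frac{i \sqrt{14237}}{3639453}\right) = - \frac{26611678432}{3639453} - \frac{i \sqrt{14237}}{3639453}$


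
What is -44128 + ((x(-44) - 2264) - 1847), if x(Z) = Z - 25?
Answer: -48308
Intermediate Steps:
x(Z) = -25 + Z
-44128 + ((x(-44) - 2264) - 1847) = -44128 + (((-25 - 44) - 2264) - 1847) = -44128 + ((-69 - 2264) - 1847) = -44128 + (-2333 - 1847) = -44128 - 4180 = -48308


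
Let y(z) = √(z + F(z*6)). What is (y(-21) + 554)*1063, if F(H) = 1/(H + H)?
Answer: 588902 + 1063*I*√37051/42 ≈ 5.889e+5 + 4871.7*I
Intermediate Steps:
F(H) = 1/(2*H)
y(z) = √(z + 1/(12*z)) (y(z) = √(z + 1/(2*((z*6)))) = √(z + 1/(2*((6*z)))) = √(z + (1/(6*z))/2) = √(z + 1/(12*z)))
(y(-21) + 554)*1063 = (√(3/(-21) + 36*(-21))/6 + 554)*1063 = (√(3*(-1/21) - 756)/6 + 554)*1063 = (√(-⅐ - 756)/6 + 554)*1063 = (√(-5293/7)/6 + 554)*1063 = ((I*√37051/7)/6 + 554)*1063 = (I*√37051/42 + 554)*1063 = (554 + I*√37051/42)*1063 = 588902 + 1063*I*√37051/42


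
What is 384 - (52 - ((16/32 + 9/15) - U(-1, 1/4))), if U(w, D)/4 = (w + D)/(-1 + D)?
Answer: 3291/10 ≈ 329.10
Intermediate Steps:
U(w, D) = 4*(D + w)/(-1 + D) (U(w, D) = 4*((w + D)/(-1 + D)) = 4*((D + w)/(-1 + D)) = 4*(D + w)/(-1 + D))
384 - (52 - ((16/32 + 9/15) - U(-1, 1/4))) = 384 - (52 - ((16/32 + 9/15) - 4*(1/4 - 1)/(-1 + 1/4))) = 384 - (52 - ((16*(1/32) + 9*(1/15)) - 4*(¼ - 1)/(-1 + ¼))) = 384 - (52 - ((½ + ⅗) - 4*(-3)/((-¾)*4))) = 384 - (52 - (11/10 - 4*(-4)*(-3)/(3*4))) = 384 - (52 - (11/10 - 1*4)) = 384 - (52 - (11/10 - 4)) = 384 - (52 - 1*(-29/10)) = 384 - (52 + 29/10) = 384 - 1*549/10 = 384 - 549/10 = 3291/10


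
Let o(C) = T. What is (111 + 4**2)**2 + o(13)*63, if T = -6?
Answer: 15751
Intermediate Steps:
o(C) = -6
(111 + 4**2)**2 + o(13)*63 = (111 + 4**2)**2 - 6*63 = (111 + 16)**2 - 378 = 127**2 - 378 = 16129 - 378 = 15751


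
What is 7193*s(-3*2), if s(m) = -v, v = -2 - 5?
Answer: 50351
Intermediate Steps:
v = -7
s(m) = 7 (s(m) = -1*(-7) = 7)
7193*s(-3*2) = 7193*7 = 50351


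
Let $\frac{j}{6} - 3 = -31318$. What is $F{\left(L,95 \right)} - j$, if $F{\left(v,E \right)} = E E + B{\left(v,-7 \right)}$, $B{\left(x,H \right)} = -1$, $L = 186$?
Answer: $196914$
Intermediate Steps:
$j = -187890$ ($j = 18 + 6 \left(-31318\right) = 18 - 187908 = -187890$)
$F{\left(v,E \right)} = -1 + E^{2}$ ($F{\left(v,E \right)} = E E - 1 = E^{2} - 1 = -1 + E^{2}$)
$F{\left(L,95 \right)} - j = \left(-1 + 95^{2}\right) - -187890 = \left(-1 + 9025\right) + 187890 = 9024 + 187890 = 196914$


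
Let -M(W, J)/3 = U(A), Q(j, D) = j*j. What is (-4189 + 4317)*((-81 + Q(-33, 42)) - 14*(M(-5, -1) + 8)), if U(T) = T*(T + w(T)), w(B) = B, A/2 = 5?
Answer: 1189888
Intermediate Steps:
A = 10 (A = 2*5 = 10)
U(T) = 2*T**2 (U(T) = T*(T + T) = T*(2*T) = 2*T**2)
Q(j, D) = j**2
M(W, J) = -600 (M(W, J) = -6*10**2 = -6*100 = -3*200 = -600)
(-4189 + 4317)*((-81 + Q(-33, 42)) - 14*(M(-5, -1) + 8)) = (-4189 + 4317)*((-81 + (-33)**2) - 14*(-600 + 8)) = 128*((-81 + 1089) - 14*(-592)) = 128*(1008 + 8288) = 128*9296 = 1189888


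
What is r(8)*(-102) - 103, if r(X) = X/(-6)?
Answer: 33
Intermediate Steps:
r(X) = -X/6 (r(X) = X*(-⅙) = -X/6)
r(8)*(-102) - 103 = -⅙*8*(-102) - 103 = -4/3*(-102) - 103 = 136 - 103 = 33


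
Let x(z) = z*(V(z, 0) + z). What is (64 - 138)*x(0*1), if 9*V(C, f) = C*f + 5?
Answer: 0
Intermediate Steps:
V(C, f) = 5/9 + C*f/9 (V(C, f) = (C*f + 5)/9 = (5 + C*f)/9 = 5/9 + C*f/9)
x(z) = z*(5/9 + z) (x(z) = z*((5/9 + (⅑)*z*0) + z) = z*((5/9 + 0) + z) = z*(5/9 + z))
(64 - 138)*x(0*1) = (64 - 138)*((0*1)*(5 + 9*(0*1))/9) = -74*0*(5 + 9*0)/9 = -74*0*(5 + 0)/9 = -74*0*5/9 = -74*0 = 0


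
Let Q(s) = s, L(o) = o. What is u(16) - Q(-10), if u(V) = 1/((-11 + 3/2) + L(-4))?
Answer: 268/27 ≈ 9.9259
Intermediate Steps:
u(V) = -2/27 (u(V) = 1/((-11 + 3/2) - 4) = 1/(-19/2 - 4) = 1/(-27/2) = -2/27)
u(16) - Q(-10) = -2/27 - 1*(-10) = -2/27 + 10 = 268/27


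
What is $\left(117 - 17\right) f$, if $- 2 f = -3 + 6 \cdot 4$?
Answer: $-1050$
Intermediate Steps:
$f = - \frac{21}{2}$ ($f = - \frac{-3 + 6 \cdot 4}{2} = - \frac{-3 + 24}{2} = \left(- \frac{1}{2}\right) 21 = - \frac{21}{2} \approx -10.5$)
$\left(117 - 17\right) f = \left(117 - 17\right) \left(- \frac{21}{2}\right) = 100 \left(- \frac{21}{2}\right) = -1050$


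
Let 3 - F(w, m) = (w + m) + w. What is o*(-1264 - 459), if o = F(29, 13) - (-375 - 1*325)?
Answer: -1088936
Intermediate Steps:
F(w, m) = 3 - m - 2*w (F(w, m) = 3 - ((w + m) + w) = 3 - ((m + w) + w) = 3 - (m + 2*w) = 3 + (-m - 2*w) = 3 - m - 2*w)
o = 632 (o = (3 - 1*13 - 2*29) - (-375 - 1*325) = (3 - 13 - 58) - (-375 - 325) = -68 - 1*(-700) = -68 + 700 = 632)
o*(-1264 - 459) = 632*(-1264 - 459) = 632*(-1723) = -1088936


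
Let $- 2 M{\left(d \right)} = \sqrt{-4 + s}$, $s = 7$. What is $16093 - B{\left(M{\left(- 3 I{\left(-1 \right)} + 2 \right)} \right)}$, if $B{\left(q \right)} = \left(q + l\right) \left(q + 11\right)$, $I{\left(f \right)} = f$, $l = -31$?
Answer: $\frac{65733}{4} - 10 \sqrt{3} \approx 16416.0$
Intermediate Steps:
$M{\left(d \right)} = - \frac{\sqrt{3}}{2}$ ($M{\left(d \right)} = - \frac{\sqrt{-4 + 7}}{2} = - \frac{\sqrt{3}}{2}$)
$B{\left(q \right)} = \left(-31 + q\right) \left(11 + q\right)$ ($B{\left(q \right)} = \left(q - 31\right) \left(q + 11\right) = \left(-31 + q\right) \left(11 + q\right)$)
$16093 - B{\left(M{\left(- 3 I{\left(-1 \right)} + 2 \right)} \right)} = 16093 - \left(-341 + \left(- \frac{\sqrt{3}}{2}\right)^{2} - 20 \left(- \frac{\sqrt{3}}{2}\right)\right) = 16093 - \left(-341 + \frac{3}{4} + 10 \sqrt{3}\right) = 16093 - \left(- \frac{1361}{4} + 10 \sqrt{3}\right) = 16093 + \left(\frac{1361}{4} - 10 \sqrt{3}\right) = \frac{65733}{4} - 10 \sqrt{3}$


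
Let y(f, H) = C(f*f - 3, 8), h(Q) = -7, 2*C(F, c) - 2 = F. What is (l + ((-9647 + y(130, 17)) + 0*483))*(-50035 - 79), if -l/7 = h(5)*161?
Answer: -335337831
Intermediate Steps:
C(F, c) = 1 + F/2
y(f, H) = -½ + f²/2 (y(f, H) = 1 + (f*f - 3)/2 = 1 + (f² - 3)/2 = 1 + (-3 + f²)/2 = 1 + (-3/2 + f²/2) = -½ + f²/2)
l = 7889 (l = -(-49)*161 = -7*(-1127) = 7889)
(l + ((-9647 + y(130, 17)) + 0*483))*(-50035 - 79) = (7889 + ((-9647 + (-½ + (½)*130²)) + 0*483))*(-50035 - 79) = (7889 + ((-9647 + (-½ + (½)*16900)) + 0))*(-50114) = (7889 + ((-9647 + (-½ + 8450)) + 0))*(-50114) = (7889 + ((-9647 + 16899/2) + 0))*(-50114) = (7889 + (-2395/2 + 0))*(-50114) = (7889 - 2395/2)*(-50114) = (13383/2)*(-50114) = -335337831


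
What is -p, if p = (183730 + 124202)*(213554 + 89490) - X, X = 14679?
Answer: -93316930329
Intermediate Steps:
p = 93316930329 (p = (183730 + 124202)*(213554 + 89490) - 1*14679 = 307932*303044 - 14679 = 93316945008 - 14679 = 93316930329)
-p = -1*93316930329 = -93316930329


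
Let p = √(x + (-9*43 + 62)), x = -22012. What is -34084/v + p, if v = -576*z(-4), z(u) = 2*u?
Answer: -8521/1152 + I*√22337 ≈ -7.3967 + 149.46*I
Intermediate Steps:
v = 4608 (v = -1152*(-4) = -576*(-8) = 4608)
p = I*√22337 (p = √(-22012 + (-9*43 + 62)) = √(-22012 + (-387 + 62)) = √(-22012 - 325) = √(-22337) = I*√22337 ≈ 149.46*I)
-34084/v + p = -34084/4608 + I*√22337 = -34084*1/4608 + I*√22337 = -8521/1152 + I*√22337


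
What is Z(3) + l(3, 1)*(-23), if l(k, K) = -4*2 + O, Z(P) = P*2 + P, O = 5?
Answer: 78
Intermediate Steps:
Z(P) = 3*P (Z(P) = 2*P + P = 3*P)
l(k, K) = -3 (l(k, K) = -4*2 + 5 = -8 + 5 = -3)
Z(3) + l(3, 1)*(-23) = 3*3 - 3*(-23) = 9 + 69 = 78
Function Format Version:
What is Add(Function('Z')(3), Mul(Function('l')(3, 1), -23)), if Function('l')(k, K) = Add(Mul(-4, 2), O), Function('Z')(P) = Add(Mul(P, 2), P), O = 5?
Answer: 78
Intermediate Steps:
Function('Z')(P) = Mul(3, P) (Function('Z')(P) = Add(Mul(2, P), P) = Mul(3, P))
Function('l')(k, K) = -3 (Function('l')(k, K) = Add(Mul(-4, 2), 5) = Add(-8, 5) = -3)
Add(Function('Z')(3), Mul(Function('l')(3, 1), -23)) = Add(Mul(3, 3), Mul(-3, -23)) = Add(9, 69) = 78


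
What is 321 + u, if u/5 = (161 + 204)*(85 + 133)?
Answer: 398171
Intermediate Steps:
u = 397850 (u = 5*((161 + 204)*(85 + 133)) = 5*(365*218) = 5*79570 = 397850)
321 + u = 321 + 397850 = 398171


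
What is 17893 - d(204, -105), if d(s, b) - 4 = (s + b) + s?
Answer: 17586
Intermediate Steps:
d(s, b) = 4 + b + 2*s (d(s, b) = 4 + ((s + b) + s) = 4 + ((b + s) + s) = 4 + (b + 2*s) = 4 + b + 2*s)
17893 - d(204, -105) = 17893 - (4 - 105 + 2*204) = 17893 - (4 - 105 + 408) = 17893 - 1*307 = 17893 - 307 = 17586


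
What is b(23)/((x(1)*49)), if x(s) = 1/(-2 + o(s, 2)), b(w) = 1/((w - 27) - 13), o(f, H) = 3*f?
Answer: -1/833 ≈ -0.0012005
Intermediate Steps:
b(w) = 1/(-40 + w) (b(w) = 1/((-27 + w) - 13) = 1/(-40 + w))
x(s) = 1/(-2 + 3*s)
b(23)/((x(1)*49)) = 1/((-40 + 23)*((49/(-2 + 3*1)))) = 1/((-17)*((49/(-2 + 3)))) = -1/(17*(49/1)) = -1/(17*(1*49)) = -1/17/49 = -1/17*1/49 = -1/833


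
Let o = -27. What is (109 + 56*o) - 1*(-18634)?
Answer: 17231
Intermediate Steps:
(109 + 56*o) - 1*(-18634) = (109 + 56*(-27)) - 1*(-18634) = (109 - 1512) + 18634 = -1403 + 18634 = 17231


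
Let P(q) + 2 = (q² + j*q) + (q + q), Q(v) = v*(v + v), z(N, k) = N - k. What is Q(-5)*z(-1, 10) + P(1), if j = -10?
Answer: -559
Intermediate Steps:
Q(v) = 2*v² (Q(v) = v*(2*v) = 2*v²)
P(q) = -2 + q² - 8*q (P(q) = -2 + ((q² - 10*q) + (q + q)) = -2 + ((q² - 10*q) + 2*q) = -2 + (q² - 8*q) = -2 + q² - 8*q)
Q(-5)*z(-1, 10) + P(1) = (2*(-5)²)*(-1 - 1*10) + (-2 + 1² - 8*1) = (2*25)*(-1 - 10) + (-2 + 1 - 8) = 50*(-11) - 9 = -550 - 9 = -559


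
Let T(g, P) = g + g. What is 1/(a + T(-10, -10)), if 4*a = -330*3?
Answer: -2/535 ≈ -0.0037383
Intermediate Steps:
T(g, P) = 2*g
a = -495/2 (a = (-330*3)/4 = (¼)*(-990) = -495/2 ≈ -247.50)
1/(a + T(-10, -10)) = 1/(-495/2 + 2*(-10)) = 1/(-495/2 - 20) = 1/(-535/2) = -2/535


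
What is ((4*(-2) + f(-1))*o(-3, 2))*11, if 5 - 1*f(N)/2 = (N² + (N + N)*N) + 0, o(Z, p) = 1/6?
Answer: -22/3 ≈ -7.3333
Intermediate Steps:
o(Z, p) = ⅙
f(N) = 10 - 6*N² (f(N) = 10 - 2*((N² + (N + N)*N) + 0) = 10 - 2*((N² + (2*N)*N) + 0) = 10 - 2*((N² + 2*N²) + 0) = 10 - 2*(3*N² + 0) = 10 - 6*N²)
((4*(-2) + f(-1))*o(-3, 2))*11 = ((4*(-2) + (10 - 6*(-1)²))*(⅙))*11 = ((-8 + (10 - 6*1))*(⅙))*11 = ((-8 + (10 - 6))*(⅙))*11 = ((-8 + 4)*(⅙))*11 = -4*⅙*11 = -⅔*11 = -22/3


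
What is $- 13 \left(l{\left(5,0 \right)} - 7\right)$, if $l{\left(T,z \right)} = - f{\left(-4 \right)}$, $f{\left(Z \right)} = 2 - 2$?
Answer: $91$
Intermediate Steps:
$f{\left(Z \right)} = 0$
$l{\left(T,z \right)} = 0$ ($l{\left(T,z \right)} = \left(-1\right) 0 = 0$)
$- 13 \left(l{\left(5,0 \right)} - 7\right) = - 13 \left(0 - 7\right) = \left(-13\right) \left(-7\right) = 91$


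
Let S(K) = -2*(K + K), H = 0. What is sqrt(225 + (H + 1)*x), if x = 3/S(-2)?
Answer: sqrt(3606)/4 ≈ 15.012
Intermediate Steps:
S(K) = -4*K
x = 3/8 (x = 3/((-4*(-2))) = 3/8 ≈ 0.37500)
sqrt(225 + (H + 1)*x) = sqrt(225 + (0 + 1)*(3/8)) = sqrt(225 + 1*(3/8)) = sqrt(225 + 3/8) = sqrt(1803/8) = sqrt(3606)/4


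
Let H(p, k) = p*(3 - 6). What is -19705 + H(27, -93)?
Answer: -19786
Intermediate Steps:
H(p, k) = -3*p (H(p, k) = p*(-3) = -3*p)
-19705 + H(27, -93) = -19705 - 3*27 = -19705 - 81 = -19786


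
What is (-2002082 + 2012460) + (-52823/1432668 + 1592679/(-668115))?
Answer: 1103485490541527/106354108980 ≈ 10376.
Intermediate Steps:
(-2002082 + 2012460) + (-52823/1432668 + 1592679/(-668115)) = 10378 + (-52823*1/1432668 + 1592679*(-1/668115)) = 10378 + (-52823/1432668 - 530893/222705) = 10378 - 257452452913/106354108980 = 1103485490541527/106354108980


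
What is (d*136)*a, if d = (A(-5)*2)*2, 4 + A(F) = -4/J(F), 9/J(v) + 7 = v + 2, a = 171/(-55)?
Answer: -41344/55 ≈ -751.71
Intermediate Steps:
a = -171/55 (a = 171*(-1/55) = -171/55 ≈ -3.1091)
J(v) = 9/(-5 + v) (J(v) = 9/(-7 + (v + 2)) = 9/(-7 + (2 + v)) = 9/(-5 + v))
A(F) = -16/9 - 4*F/9 (A(F) = -4 - (-20/9 + 4*F/9) = -4 - 4*(-5/9 + F/9) = -4 + (20/9 - 4*F/9) = -16/9 - 4*F/9)
d = 16/9 (d = ((-16/9 - 4/9*(-5))*2)*2 = ((-16/9 + 20/9)*2)*2 = ((4/9)*2)*2 = (8/9)*2 = 16/9 ≈ 1.7778)
(d*136)*a = ((16/9)*136)*(-171/55) = (2176/9)*(-171/55) = -41344/55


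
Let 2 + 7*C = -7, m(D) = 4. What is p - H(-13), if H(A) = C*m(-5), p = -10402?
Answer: -72778/7 ≈ -10397.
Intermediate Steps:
C = -9/7 (C = -2/7 + (⅐)*(-7) = -2/7 - 1 = -9/7 ≈ -1.2857)
H(A) = -36/7 (H(A) = -9/7*4 = -36/7)
p - H(-13) = -10402 - 1*(-36/7) = -10402 + 36/7 = -72778/7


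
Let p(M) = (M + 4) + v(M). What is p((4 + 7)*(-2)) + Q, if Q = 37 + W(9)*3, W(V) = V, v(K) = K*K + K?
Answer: 508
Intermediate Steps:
v(K) = K + K² (v(K) = K² + K = K + K²)
p(M) = 4 + M + M*(1 + M) (p(M) = (M + 4) + M*(1 + M) = (4 + M) + M*(1 + M) = 4 + M + M*(1 + M))
Q = 64 (Q = 37 + 9*3 = 37 + 27 = 64)
p((4 + 7)*(-2)) + Q = (4 + (4 + 7)*(-2) + ((4 + 7)*(-2))*(1 + (4 + 7)*(-2))) + 64 = (4 + 11*(-2) + (11*(-2))*(1 + 11*(-2))) + 64 = (4 - 22 - 22*(1 - 22)) + 64 = (4 - 22 - 22*(-21)) + 64 = (4 - 22 + 462) + 64 = 444 + 64 = 508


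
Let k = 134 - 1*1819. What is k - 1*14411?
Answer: -16096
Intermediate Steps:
k = -1685 (k = 134 - 1819 = -1685)
k - 1*14411 = -1685 - 1*14411 = -1685 - 14411 = -16096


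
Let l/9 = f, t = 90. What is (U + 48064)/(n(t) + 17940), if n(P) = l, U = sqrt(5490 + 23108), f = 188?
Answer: 3004/1227 + sqrt(28598)/19632 ≈ 2.4569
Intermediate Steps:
U = sqrt(28598) ≈ 169.11
l = 1692 (l = 9*188 = 1692)
n(P) = 1692
(U + 48064)/(n(t) + 17940) = (sqrt(28598) + 48064)/(1692 + 17940) = (48064 + sqrt(28598))/19632 = (48064 + sqrt(28598))*(1/19632) = 3004/1227 + sqrt(28598)/19632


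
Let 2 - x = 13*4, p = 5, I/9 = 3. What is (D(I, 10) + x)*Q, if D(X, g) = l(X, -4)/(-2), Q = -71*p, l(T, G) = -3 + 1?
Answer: 17395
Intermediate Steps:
I = 27 (I = 9*3 = 27)
l(T, G) = -2
Q = -355 (Q = -71*5 = -355)
x = -50 (x = 2 - 13*4 = 2 - 1*52 = 2 - 52 = -50)
D(X, g) = 1 (D(X, g) = -2/(-2) = -2*(-1/2) = 1)
(D(I, 10) + x)*Q = (1 - 50)*(-355) = -49*(-355) = 17395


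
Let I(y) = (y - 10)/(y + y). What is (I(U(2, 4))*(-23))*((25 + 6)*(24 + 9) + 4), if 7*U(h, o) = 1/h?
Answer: 3283319/2 ≈ 1.6417e+6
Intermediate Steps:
U(h, o) = 1/(7*h)
I(y) = (-10 + y)/(2*y) (I(y) = (-10 + y)/((2*y)) = (-10 + y)*(1/(2*y)) = (-10 + y)/(2*y))
(I(U(2, 4))*(-23))*((25 + 6)*(24 + 9) + 4) = (((-10 + (⅐)/2)/(2*(((⅐)/2))))*(-23))*((25 + 6)*(24 + 9) + 4) = (((-10 + (⅐)*(½))/(2*(((⅐)*(½)))))*(-23))*(31*33 + 4) = (((-10 + 1/14)/(2*(1/14)))*(-23))*(1023 + 4) = (((½)*14*(-139/14))*(-23))*1027 = -139/2*(-23)*1027 = (3197/2)*1027 = 3283319/2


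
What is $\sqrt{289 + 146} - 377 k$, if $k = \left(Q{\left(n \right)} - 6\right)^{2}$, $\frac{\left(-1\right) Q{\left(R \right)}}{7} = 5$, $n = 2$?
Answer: $-633737 + \sqrt{435} \approx -6.3372 \cdot 10^{5}$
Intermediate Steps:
$Q{\left(R \right)} = -35$ ($Q{\left(R \right)} = \left(-7\right) 5 = -35$)
$k = 1681$ ($k = \left(-35 - 6\right)^{2} = \left(-41\right)^{2} = 1681$)
$\sqrt{289 + 146} - 377 k = \sqrt{289 + 146} - 633737 = \sqrt{435} - 633737 = -633737 + \sqrt{435}$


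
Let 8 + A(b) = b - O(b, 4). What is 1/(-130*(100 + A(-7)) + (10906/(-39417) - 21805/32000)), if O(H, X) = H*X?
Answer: -36038400/529438623991 ≈ -6.8069e-5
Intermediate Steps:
A(b) = -8 - 3*b (A(b) = -8 + (b - b*4) = -8 + (b - 4*b) = -8 - 3*b)
1/(-130*(100 + A(-7)) + (10906/(-39417) - 21805/32000)) = 1/(-130*(100 + (-8 - 3*(-7))) + (10906/(-39417) - 21805/32000)) = 1/(-130*(100 + (-8 + 21)) + (10906*(-1/39417) - 21805*1/32000)) = 1/(-130*(100 + 13) + (-1558/5631 - 4361/6400)) = 1/(-130*113 - 34527991/36038400) = 1/(-14690 - 34527991/36038400) = 1/(-529438623991/36038400) = -36038400/529438623991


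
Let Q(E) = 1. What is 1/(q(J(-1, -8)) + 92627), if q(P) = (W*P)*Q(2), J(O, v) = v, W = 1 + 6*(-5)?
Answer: 1/92859 ≈ 1.0769e-5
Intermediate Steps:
W = -29 (W = 1 - 30 = -29)
q(P) = -29*P (q(P) = -29*P*1 = -29*P)
1/(q(J(-1, -8)) + 92627) = 1/(-29*(-8) + 92627) = 1/(232 + 92627) = 1/92859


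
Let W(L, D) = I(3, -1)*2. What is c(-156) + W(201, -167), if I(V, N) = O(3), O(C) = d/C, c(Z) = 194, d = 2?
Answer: 586/3 ≈ 195.33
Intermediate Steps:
O(C) = 2/C
I(V, N) = ⅔ (I(V, N) = 2/3 = 2*(⅓) = ⅔)
W(L, D) = 4/3 (W(L, D) = (⅔)*2 = 4/3)
c(-156) + W(201, -167) = 194 + 4/3 = 586/3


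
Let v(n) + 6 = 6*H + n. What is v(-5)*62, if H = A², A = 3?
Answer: 2666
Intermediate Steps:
H = 9 (H = 3² = 9)
v(n) = 48 + n (v(n) = -6 + (6*9 + n) = -6 + (54 + n) = 48 + n)
v(-5)*62 = (48 - 5)*62 = 43*62 = 2666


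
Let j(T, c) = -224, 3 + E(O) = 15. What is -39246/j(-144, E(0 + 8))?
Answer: 19623/112 ≈ 175.21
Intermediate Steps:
E(O) = 12 (E(O) = -3 + 15 = 12)
-39246/j(-144, E(0 + 8)) = -39246/(-224) = -39246*(-1/224) = 19623/112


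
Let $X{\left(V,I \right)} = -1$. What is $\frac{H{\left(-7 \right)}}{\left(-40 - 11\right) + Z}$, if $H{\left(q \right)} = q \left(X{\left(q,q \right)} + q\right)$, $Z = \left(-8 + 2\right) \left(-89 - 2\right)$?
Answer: $\frac{56}{495} \approx 0.11313$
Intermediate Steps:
$Z = 546$ ($Z = \left(-6\right) \left(-91\right) = 546$)
$H{\left(q \right)} = q \left(-1 + q\right)$
$\frac{H{\left(-7 \right)}}{\left(-40 - 11\right) + Z} = \frac{\left(-7\right) \left(-1 - 7\right)}{\left(-40 - 11\right) + 546} = \frac{\left(-7\right) \left(-8\right)}{-51 + 546} = \frac{1}{495} \cdot 56 = \frac{56}{495}$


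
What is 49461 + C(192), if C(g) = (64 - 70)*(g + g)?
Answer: 47157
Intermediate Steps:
C(g) = -12*g
49461 + C(192) = 49461 - 12*192 = 49461 - 2304 = 47157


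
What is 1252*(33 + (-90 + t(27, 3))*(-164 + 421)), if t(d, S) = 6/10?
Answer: -143621928/5 ≈ -2.8724e+7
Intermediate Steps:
t(d, S) = 3/5 (t(d, S) = 6*(1/10) = 3/5)
1252*(33 + (-90 + t(27, 3))*(-164 + 421)) = 1252*(33 + (-90 + 3/5)*(-164 + 421)) = 1252*(33 - 447/5*257) = 1252*(33 - 114879/5) = 1252*(-114714/5) = -143621928/5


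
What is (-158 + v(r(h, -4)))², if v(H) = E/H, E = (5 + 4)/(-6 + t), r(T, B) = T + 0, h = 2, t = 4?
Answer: 410881/16 ≈ 25680.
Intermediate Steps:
r(T, B) = T
E = -9/2 (E = (5 + 4)/(-6 + 4) = 9/(-2) = 9*(-½) = -9/2 ≈ -4.5000)
v(H) = -9/(2*H)
(-158 + v(r(h, -4)))² = (-158 - 9/2/2)² = (-158 - 9/2*½)² = (-158 - 9/4)² = (-641/4)² = 410881/16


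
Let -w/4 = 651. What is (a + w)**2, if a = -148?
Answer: 7573504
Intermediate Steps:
w = -2604 (w = -4*651 = -2604)
(a + w)**2 = (-148 - 2604)**2 = (-2752)**2 = 7573504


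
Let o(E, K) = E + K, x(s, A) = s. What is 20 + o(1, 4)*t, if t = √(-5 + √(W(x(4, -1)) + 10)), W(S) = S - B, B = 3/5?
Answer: 20 + √(-125 + 5*√335) ≈ 20.0 + 5.7866*I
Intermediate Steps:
B = ⅗ (B = 3*(⅕) = ⅗ ≈ 0.60000)
W(S) = -⅗ + S (W(S) = S - 1*⅗ = S - ⅗ = -⅗ + S)
t = √(-5 + √335/5) (t = √(-5 + √((-⅗ + 4) + 10)) = √(-5 + √(17/5 + 10)) = √(-5 + √(67/5)) = √(-5 + √335/5) ≈ 1.1573*I)
20 + o(1, 4)*t = 20 + (1 + 4)*(√(-125 + 5*√335)/5) = 20 + 5*(√(-125 + 5*√335)/5) = 20 + √(-125 + 5*√335)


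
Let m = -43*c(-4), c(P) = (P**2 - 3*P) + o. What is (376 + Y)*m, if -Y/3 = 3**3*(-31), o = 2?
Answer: -3724230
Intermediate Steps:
c(P) = 2 + P**2 - 3*P (c(P) = (P**2 - 3*P) + 2 = 2 + P**2 - 3*P)
m = -1290 (m = -43*(2 + (-4)**2 - 3*(-4)) = -43*(2 + 16 + 12) = -43*30 = -1290)
Y = 2511 (Y = -3*3**3*(-31) = -81*(-31) = -3*(-837) = 2511)
(376 + Y)*m = (376 + 2511)*(-1290) = 2887*(-1290) = -3724230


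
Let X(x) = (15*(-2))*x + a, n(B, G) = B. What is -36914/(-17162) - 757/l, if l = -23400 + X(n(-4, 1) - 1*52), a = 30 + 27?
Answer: 406329808/185890203 ≈ 2.1859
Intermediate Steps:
a = 57
X(x) = 57 - 30*x (X(x) = (15*(-2))*x + 57 = -30*x + 57 = 57 - 30*x)
l = -21663 (l = -23400 + (57 - 30*(-4 - 1*52)) = -23400 + (57 - 30*(-4 - 52)) = -23400 + (57 - 30*(-56)) = -23400 + (57 + 1680) = -23400 + 1737 = -21663)
-36914/(-17162) - 757/l = -36914/(-17162) - 757/(-21663) = -36914*(-1/17162) - 757*(-1/21663) = 18457/8581 + 757/21663 = 406329808/185890203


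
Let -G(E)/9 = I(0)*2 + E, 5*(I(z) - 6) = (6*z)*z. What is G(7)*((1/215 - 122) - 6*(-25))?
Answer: -1029591/215 ≈ -4788.8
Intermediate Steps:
I(z) = 6 + 6*z²/5 (I(z) = 6 + ((6*z)*z)/5 = 6 + (6*z²)/5 = 6 + 6*z²/5)
G(E) = -108 - 9*E (G(E) = -9*((6 + (6/5)*0²)*2 + E) = -9*((6 + (6/5)*0)*2 + E) = -9*((6 + 0)*2 + E) = -9*(6*2 + E) = -9*(12 + E) = -108 - 9*E)
G(7)*((1/215 - 122) - 6*(-25)) = (-108 - 9*7)*((1/215 - 122) - 6*(-25)) = (-108 - 63)*((1/215 - 122) + 150) = -171*(-26229/215 + 150) = -171*6021/215 = -1029591/215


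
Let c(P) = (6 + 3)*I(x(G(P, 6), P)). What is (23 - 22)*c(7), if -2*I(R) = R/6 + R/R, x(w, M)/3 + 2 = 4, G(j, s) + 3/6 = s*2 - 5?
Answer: -9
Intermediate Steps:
G(j, s) = -11/2 + 2*s (G(j, s) = -½ + (s*2 - 5) = -½ + (2*s - 5) = -½ + (-5 + 2*s) = -11/2 + 2*s)
x(w, M) = 6 (x(w, M) = -6 + 3*4 = -6 + 12 = 6)
I(R) = -½ - R/12 (I(R) = -(R/6 + R/R)/2 = -(R*(⅙) + 1)/2 = -(R/6 + 1)/2 = -(1 + R/6)/2 = -½ - R/12)
c(P) = -9 (c(P) = (6 + 3)*(-½ - 1/12*6) = 9*(-½ - ½) = 9*(-1) = -9)
(23 - 22)*c(7) = (23 - 22)*(-9) = 1*(-9) = -9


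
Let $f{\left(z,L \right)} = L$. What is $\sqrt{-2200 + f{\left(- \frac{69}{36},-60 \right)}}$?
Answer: $2 i \sqrt{565} \approx 47.539 i$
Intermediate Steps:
$\sqrt{-2200 + f{\left(- \frac{69}{36},-60 \right)}} = \sqrt{-2200 - 60} = \sqrt{-2260} = 2 i \sqrt{565}$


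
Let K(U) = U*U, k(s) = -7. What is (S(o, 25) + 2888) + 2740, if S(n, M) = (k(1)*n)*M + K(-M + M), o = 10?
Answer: 3878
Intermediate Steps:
K(U) = U²
S(n, M) = -7*M*n (S(n, M) = (-7*n)*M + (-M + M)² = -7*M*n + 0² = -7*M*n + 0 = -7*M*n)
(S(o, 25) + 2888) + 2740 = (-7*25*10 + 2888) + 2740 = (-1750 + 2888) + 2740 = 1138 + 2740 = 3878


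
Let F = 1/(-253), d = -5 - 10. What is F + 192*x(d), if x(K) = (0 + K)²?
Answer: 10929599/253 ≈ 43200.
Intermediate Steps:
d = -15
x(K) = K²
F = -1/253 ≈ -0.0039526
F + 192*x(d) = -1/253 + 192*(-15)² = -1/253 + 192*225 = -1/253 + 43200 = 10929599/253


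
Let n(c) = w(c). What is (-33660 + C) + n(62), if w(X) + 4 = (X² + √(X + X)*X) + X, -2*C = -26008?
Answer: -16754 + 124*√31 ≈ -16064.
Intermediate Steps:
C = 13004 (C = -½*(-26008) = 13004)
w(X) = -4 + X + X² + √2*X^(3/2) (w(X) = -4 + ((X² + √(X + X)*X) + X) = -4 + ((X² + √(2*X)*X) + X) = -4 + ((X² + (√2*√X)*X) + X) = -4 + ((X² + √2*X^(3/2)) + X) = -4 + (X + X² + √2*X^(3/2)) = -4 + X + X² + √2*X^(3/2))
n(c) = -4 + c + c² + √2*c^(3/2)
(-33660 + C) + n(62) = (-33660 + 13004) + (-4 + 62 + 62² + √2*62^(3/2)) = -20656 + (-4 + 62 + 3844 + √2*(62*√62)) = -20656 + (-4 + 62 + 3844 + 124*√31) = -20656 + (3902 + 124*√31) = -16754 + 124*√31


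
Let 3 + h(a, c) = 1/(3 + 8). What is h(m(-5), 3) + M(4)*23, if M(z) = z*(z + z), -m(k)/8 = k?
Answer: 8064/11 ≈ 733.09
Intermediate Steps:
m(k) = -8*k
h(a, c) = -32/11 (h(a, c) = -3 + 1/(3 + 8) = -3 + 1/11 = -32/11)
M(z) = 2*z² (M(z) = z*(2*z) = 2*z²)
h(m(-5), 3) + M(4)*23 = -32/11 + (2*4²)*23 = -32/11 + (2*16)*23 = -32/11 + 32*23 = -32/11 + 736 = 8064/11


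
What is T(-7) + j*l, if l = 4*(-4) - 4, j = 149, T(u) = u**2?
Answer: -2931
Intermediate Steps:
l = -20 (l = -16 - 4 = -20)
T(-7) + j*l = (-7)**2 + 149*(-20) = 49 - 2980 = -2931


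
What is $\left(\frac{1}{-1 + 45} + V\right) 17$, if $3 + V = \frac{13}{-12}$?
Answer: $- \frac{2278}{33} \approx -69.03$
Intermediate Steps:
$V = - \frac{49}{12}$ ($V = -3 + \frac{13}{-12} = -3 + 13 \left(- \frac{1}{12}\right) = -3 - \frac{13}{12} = - \frac{49}{12} \approx -4.0833$)
$\left(\frac{1}{-1 + 45} + V\right) 17 = \left(\frac{1}{-1 + 45} - \frac{49}{12}\right) 17 = \left(\frac{1}{44} - \frac{49}{12}\right) 17 = \left(- \frac{134}{33}\right) 17 = - \frac{2278}{33}$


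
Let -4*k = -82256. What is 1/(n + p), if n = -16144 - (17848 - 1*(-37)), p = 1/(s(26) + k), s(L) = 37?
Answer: -20601/701031428 ≈ -2.9387e-5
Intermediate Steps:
k = 20564 (k = -1/4*(-82256) = 20564)
p = 1/20601 (p = 1/(37 + 20564) = 1/20601 ≈ 4.8541e-5)
n = -34029 (n = -16144 - (17848 + 37) = -16144 - 1*17885 = -16144 - 17885 = -34029)
1/(n + p) = 1/(-34029 + 1/20601) = 1/(-701031428/20601) = -20601/701031428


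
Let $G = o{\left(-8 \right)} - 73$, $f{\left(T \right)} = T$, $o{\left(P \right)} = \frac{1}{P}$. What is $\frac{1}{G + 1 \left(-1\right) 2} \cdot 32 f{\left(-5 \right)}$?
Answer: $\frac{1280}{601} \approx 2.1298$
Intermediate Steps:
$G = - \frac{585}{8}$ ($G = \frac{1}{-8} - 73 = - \frac{1}{8} - 73 = - \frac{585}{8} \approx -73.125$)
$\frac{1}{G + 1 \left(-1\right) 2} \cdot 32 f{\left(-5 \right)} = \frac{1}{- \frac{585}{8} + 1 \left(-1\right) 2} \cdot 32 \left(-5\right) = \frac{1}{- \frac{585}{8} - 2} \cdot 32 \left(-5\right) = \frac{1}{- \frac{601}{8}} \cdot 32 \left(-5\right) = \left(- \frac{8}{601}\right) 32 \left(-5\right) = \left(- \frac{256}{601}\right) \left(-5\right) = \frac{1280}{601}$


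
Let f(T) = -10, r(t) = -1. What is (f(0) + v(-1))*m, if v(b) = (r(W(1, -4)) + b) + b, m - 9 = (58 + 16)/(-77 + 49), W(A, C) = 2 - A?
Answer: -1157/14 ≈ -82.643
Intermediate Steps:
m = 89/14 (m = 9 + (58 + 16)/(-77 + 49) = 9 + 74/(-28) = 9 + 74*(-1/28) = 9 - 37/14 = 89/14 ≈ 6.3571)
v(b) = -1 + 2*b (v(b) = (-1 + b) + b = -1 + 2*b)
(f(0) + v(-1))*m = (-10 + (-1 + 2*(-1)))*(89/14) = (-10 + (-1 - 2))*(89/14) = (-10 - 3)*(89/14) = -13*89/14 = -1157/14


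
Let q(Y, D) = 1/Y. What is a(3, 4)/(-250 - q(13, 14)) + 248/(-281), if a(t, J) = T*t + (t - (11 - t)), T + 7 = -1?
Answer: -700311/913531 ≈ -0.76660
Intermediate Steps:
T = -8 (T = -7 - 1 = -8)
a(t, J) = -11 - 6*t (a(t, J) = -8*t + (t - (11 - t)) = -8*t + (t + (-11 + t)) = -8*t + (-11 + 2*t) = -11 - 6*t)
a(3, 4)/(-250 - q(13, 14)) + 248/(-281) = (-11 - 6*3)/(-250 - 1/13) + 248/(-281) = (-11 - 18)/(-250 - 1*1/13) + 248*(-1/281) = -29/(-250 - 1/13) - 248/281 = -29/(-3251/13) - 248/281 = -29*(-13/3251) - 248/281 = 377/3251 - 248/281 = -700311/913531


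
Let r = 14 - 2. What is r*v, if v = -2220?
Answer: -26640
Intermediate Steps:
r = 12
r*v = 12*(-2220) = -26640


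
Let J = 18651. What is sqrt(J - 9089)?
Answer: sqrt(9562) ≈ 97.786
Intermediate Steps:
sqrt(J - 9089) = sqrt(18651 - 9089) = sqrt(9562)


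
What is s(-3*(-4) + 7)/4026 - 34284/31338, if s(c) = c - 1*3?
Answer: -3820166/3504633 ≈ -1.0900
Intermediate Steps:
s(c) = -3 + c (s(c) = c - 3 = -3 + c)
s(-3*(-4) + 7)/4026 - 34284/31338 = (-3 + (-3*(-4) + 7))/4026 - 34284/31338 = (-3 + (12 + 7))*(1/4026) - 34284*1/31338 = (-3 + 19)*(1/4026) - 5714/5223 = 16*(1/4026) - 5714/5223 = 8/2013 - 5714/5223 = -3820166/3504633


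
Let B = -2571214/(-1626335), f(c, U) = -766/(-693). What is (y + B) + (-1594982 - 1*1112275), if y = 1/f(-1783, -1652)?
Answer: -3372623522230691/1245772610 ≈ -2.7073e+6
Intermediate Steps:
f(c, U) = 766/693 (f(c, U) = -766*(-1/693) = 766/693)
B = 2571214/1626335 (B = -2571214*(-1/1626335) = 2571214/1626335 ≈ 1.5810)
y = 693/766 (y = 1/(766/693) = 693/766 ≈ 0.90470)
(y + B) + (-1594982 - 1*1112275) = (693/766 + 2571214/1626335) + (-1594982 - 1*1112275) = 3096600079/1245772610 + (-1594982 - 1112275) = 3096600079/1245772610 - 2707257 = -3372623522230691/1245772610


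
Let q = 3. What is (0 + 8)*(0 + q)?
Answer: 24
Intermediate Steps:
(0 + 8)*(0 + q) = (0 + 8)*(0 + 3) = 8*3 = 24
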